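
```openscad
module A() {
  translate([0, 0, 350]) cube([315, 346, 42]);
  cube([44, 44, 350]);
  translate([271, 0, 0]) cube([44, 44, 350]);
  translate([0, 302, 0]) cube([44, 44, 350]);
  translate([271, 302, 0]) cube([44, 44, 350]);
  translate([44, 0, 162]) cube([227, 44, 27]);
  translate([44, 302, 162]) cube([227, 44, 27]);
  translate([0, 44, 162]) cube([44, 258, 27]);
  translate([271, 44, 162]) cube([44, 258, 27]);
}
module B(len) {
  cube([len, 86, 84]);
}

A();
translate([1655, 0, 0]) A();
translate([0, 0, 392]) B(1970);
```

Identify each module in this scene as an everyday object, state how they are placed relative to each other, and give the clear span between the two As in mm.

A is a stool. B is a beam. A beam spans the tops of two stools. The clear span between the two stools is 1340 mm.

Second stool starts at x = 1655; first ends at x = 315; clear span = 1655 − 315 = 1340 mm.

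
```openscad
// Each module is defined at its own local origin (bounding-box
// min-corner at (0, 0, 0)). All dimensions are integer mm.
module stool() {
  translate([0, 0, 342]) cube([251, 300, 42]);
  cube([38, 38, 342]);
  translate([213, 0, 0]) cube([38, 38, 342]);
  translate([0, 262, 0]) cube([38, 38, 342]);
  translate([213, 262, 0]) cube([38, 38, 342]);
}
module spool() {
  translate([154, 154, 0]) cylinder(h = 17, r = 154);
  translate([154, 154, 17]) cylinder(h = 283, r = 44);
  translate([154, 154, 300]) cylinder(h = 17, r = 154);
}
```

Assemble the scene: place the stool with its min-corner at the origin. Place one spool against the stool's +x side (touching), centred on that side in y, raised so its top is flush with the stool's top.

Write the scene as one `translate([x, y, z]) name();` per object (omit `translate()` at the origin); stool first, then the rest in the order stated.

stool();
translate([251, -4, 67]) spool();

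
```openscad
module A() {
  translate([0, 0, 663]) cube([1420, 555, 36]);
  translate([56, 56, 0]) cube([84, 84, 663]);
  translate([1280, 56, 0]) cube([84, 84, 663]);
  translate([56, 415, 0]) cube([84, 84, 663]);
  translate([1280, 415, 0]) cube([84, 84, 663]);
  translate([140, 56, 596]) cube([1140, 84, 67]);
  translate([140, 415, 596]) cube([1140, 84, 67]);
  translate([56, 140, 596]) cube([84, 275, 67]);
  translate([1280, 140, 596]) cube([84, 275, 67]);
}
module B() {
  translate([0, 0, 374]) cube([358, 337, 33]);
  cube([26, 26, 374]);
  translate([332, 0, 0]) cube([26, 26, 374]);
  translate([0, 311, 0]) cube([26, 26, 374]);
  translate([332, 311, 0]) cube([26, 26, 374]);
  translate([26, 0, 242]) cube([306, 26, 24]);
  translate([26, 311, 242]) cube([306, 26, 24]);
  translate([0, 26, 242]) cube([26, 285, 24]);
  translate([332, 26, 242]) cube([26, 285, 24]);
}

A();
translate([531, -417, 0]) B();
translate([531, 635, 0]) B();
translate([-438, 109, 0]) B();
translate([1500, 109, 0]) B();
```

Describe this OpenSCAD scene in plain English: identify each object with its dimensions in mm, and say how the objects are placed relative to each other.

A is a table with a 1420×555 mm rectangular top, 36 mm thick, top surface at z = 699 mm, supported by four 84×84 mm square legs, each inset 56 mm from the nearest pair of top edges, running from the floor. Four apron rails, 84 mm thick and 67 mm tall, run between adjacent legs with their top edges flush with the underside of the top and their outer faces flush with the legs' outer faces.

B is a simple wooden stool: a rectangular seat 358 mm (x) by 337 mm (y), 33 mm thick, top face at z = 407 mm, on four square legs, each 26×26 mm in cross-section. The legs rest on z = 0, each flush with a corner of the seat. Four stretchers, 26 mm wide and 24 mm tall, connect adjacent legs with their undersides at z = 242 mm, each running between the inner faces of the legs it joins and aligned with the legs' outer faces on the other axis.

Four stools sit around the table at the −y, +y, −x, +x sides.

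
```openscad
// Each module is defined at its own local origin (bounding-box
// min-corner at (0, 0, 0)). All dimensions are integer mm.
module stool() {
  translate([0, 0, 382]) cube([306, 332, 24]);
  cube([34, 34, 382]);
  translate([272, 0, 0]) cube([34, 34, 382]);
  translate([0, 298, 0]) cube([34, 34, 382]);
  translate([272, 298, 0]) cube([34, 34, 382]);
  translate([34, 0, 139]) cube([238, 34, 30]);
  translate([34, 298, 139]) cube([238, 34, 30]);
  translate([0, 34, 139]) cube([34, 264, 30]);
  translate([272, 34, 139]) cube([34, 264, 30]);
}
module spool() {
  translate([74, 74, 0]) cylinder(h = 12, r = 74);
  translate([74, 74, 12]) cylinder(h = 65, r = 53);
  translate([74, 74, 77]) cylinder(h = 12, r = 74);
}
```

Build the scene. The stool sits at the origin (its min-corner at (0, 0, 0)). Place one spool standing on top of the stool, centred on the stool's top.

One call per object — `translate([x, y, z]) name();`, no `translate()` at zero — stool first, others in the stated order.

stool();
translate([79, 92, 406]) spool();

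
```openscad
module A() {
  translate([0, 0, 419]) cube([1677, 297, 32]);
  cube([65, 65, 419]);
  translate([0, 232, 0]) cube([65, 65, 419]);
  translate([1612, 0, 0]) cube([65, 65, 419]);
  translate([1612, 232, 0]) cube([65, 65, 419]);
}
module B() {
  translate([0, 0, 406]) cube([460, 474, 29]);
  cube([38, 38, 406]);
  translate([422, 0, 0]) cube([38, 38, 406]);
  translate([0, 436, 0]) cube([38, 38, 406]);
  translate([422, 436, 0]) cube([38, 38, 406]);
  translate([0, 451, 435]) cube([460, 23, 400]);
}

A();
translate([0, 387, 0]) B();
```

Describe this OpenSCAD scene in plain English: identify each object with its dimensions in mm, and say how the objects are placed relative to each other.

A is a long wooden bench with a 1677 mm (x) × 297 mm (y) seat, 32 mm thick, its top surface 451 mm above the floor. Four 65 mm square legs at the seat corners, flush with the edges, run from z = 0 to the seat underside.

B is a chair. The seat is a 460×474×29 mm slab with its top at z = 435 mm, on four 38×38 mm corner legs (flush with the seat edges, standing on z = 0). A flat backrest 23 mm thick, 400 mm tall, spans the full seat width and rises from the seat top along its +y edge, rear face flush with the rear of the seat.

The chair is on the floor beside the bench on its +y side.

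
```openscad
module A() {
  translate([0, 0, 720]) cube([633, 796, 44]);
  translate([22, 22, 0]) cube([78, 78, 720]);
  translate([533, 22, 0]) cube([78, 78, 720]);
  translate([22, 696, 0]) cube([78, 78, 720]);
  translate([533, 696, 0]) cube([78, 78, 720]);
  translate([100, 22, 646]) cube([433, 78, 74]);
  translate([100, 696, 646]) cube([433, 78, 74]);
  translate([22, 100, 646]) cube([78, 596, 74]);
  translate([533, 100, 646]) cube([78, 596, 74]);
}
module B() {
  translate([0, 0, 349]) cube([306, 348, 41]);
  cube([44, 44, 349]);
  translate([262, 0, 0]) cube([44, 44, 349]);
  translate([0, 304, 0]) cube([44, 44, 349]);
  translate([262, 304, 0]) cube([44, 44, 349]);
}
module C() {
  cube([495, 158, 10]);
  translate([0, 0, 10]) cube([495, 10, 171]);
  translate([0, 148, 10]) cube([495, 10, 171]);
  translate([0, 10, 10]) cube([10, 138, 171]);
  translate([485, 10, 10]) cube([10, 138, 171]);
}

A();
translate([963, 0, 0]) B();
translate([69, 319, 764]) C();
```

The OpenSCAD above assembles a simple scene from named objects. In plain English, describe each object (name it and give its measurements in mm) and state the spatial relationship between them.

A is a table: top 633 mm (x) × 796 mm (y), 44 mm thick, upper face at z = 764 mm, on four 78×78 mm square legs, each inset 22 mm from the nearest pair of top edges, running from z = 0 to the bottom of the top. Four apron rails, 78 mm thick and 74 mm tall, run between adjacent legs with their top edges flush with the underside of the top and their outer faces flush with the legs' outer faces.

B is a four-legged stool. The seat is 306×348 mm, 41 mm thick, top at z = 390 mm. It stands on four square legs, each 44×44 mm in cross-section, from z = 0 to the seat underside, each flush with a corner of the seat.

C is an open-topped rectangular box: outside dimensions 495×158×181 mm, with a uniform wall and base thickness of 10 mm. The base is a full 495×158 slab on the floor; four walls sit on top of the base. The front and back walls (the −y and +y sides) span the full width; the two side walls fit between them.

The stool is on the floor beside the table on its +x side. The open box is on top of the table, centred.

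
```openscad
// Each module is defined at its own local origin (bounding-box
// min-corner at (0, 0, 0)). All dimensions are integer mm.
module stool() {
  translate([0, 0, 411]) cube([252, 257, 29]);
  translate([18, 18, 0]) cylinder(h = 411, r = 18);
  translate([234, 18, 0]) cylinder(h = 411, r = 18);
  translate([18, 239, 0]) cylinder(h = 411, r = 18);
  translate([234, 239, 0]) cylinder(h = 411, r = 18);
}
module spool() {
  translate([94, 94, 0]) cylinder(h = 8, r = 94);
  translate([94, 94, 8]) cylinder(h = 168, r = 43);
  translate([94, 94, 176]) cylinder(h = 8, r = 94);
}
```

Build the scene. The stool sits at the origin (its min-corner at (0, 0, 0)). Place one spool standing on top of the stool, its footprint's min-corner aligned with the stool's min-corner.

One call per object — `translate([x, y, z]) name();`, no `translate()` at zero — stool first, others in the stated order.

stool();
translate([0, 0, 440]) spool();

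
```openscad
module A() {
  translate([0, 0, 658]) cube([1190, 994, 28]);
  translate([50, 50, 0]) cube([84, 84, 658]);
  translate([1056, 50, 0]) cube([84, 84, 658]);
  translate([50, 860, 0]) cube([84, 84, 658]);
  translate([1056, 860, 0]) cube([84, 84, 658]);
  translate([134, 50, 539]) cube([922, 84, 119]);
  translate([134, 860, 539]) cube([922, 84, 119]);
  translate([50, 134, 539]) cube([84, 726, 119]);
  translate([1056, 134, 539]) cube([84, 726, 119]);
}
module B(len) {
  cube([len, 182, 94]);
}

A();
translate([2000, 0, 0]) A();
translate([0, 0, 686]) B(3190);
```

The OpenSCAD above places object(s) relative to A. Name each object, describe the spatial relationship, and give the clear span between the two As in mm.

Second table starts at x = 2000; first ends at x = 1190; clear span = 2000 − 1190 = 810 mm.

A is a table. B is a beam. A beam spans the tops of two tables. The clear span between the two tables is 810 mm.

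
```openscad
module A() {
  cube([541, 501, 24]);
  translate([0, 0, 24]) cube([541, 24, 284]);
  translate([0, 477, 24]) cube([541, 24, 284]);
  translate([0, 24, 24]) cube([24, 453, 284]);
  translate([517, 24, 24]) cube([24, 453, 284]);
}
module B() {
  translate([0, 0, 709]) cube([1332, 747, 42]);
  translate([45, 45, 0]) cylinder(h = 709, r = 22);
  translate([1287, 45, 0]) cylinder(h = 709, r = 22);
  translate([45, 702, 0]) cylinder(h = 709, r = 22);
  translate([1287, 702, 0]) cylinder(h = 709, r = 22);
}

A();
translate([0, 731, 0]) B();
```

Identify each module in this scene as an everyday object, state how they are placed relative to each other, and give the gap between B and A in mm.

A is an open box. B is a table. The table is on the floor beside the open box on its +y side. The gap between the table and the open box is 230 mm.

The table's nearest face is 230 mm from the open box's +y face.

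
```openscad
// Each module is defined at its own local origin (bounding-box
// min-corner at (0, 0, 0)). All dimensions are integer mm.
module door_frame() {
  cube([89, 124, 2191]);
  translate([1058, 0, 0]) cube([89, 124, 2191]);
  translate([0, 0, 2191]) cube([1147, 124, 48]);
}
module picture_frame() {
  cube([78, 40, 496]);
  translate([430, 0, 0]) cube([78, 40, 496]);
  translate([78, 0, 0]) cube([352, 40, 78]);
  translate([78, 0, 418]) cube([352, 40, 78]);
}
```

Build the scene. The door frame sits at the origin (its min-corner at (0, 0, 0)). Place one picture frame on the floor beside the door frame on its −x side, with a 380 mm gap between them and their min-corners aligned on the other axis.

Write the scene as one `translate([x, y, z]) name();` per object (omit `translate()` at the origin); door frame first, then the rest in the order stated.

door_frame();
translate([-888, 0, 0]) picture_frame();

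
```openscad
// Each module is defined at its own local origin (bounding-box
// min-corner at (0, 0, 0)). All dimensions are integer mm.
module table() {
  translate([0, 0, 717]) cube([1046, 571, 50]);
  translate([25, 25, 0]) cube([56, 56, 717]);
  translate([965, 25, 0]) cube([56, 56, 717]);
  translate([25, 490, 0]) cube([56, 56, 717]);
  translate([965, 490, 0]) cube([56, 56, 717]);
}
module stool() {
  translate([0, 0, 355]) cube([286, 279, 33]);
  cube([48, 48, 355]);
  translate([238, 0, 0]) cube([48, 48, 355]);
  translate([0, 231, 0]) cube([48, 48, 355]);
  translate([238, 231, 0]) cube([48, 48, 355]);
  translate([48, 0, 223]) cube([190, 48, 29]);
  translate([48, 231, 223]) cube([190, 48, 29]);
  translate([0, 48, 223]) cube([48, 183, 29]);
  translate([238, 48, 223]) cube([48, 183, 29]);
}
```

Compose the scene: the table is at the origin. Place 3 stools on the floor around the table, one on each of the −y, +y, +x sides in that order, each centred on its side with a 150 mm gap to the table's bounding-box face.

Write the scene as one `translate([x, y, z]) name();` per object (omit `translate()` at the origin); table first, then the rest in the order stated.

table();
translate([380, -429, 0]) stool();
translate([380, 721, 0]) stool();
translate([1196, 146, 0]) stool();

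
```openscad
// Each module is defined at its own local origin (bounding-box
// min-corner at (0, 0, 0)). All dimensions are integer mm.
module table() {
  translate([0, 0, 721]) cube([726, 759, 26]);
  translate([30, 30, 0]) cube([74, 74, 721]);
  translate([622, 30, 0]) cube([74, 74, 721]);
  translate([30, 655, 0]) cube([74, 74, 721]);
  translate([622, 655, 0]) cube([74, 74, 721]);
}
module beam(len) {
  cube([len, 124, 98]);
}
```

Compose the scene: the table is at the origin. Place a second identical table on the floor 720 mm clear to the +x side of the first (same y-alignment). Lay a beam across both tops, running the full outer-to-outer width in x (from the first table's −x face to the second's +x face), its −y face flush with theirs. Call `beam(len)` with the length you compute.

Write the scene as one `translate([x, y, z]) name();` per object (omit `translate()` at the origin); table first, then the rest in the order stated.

table();
translate([1446, 0, 0]) table();
translate([0, 0, 747]) beam(2172);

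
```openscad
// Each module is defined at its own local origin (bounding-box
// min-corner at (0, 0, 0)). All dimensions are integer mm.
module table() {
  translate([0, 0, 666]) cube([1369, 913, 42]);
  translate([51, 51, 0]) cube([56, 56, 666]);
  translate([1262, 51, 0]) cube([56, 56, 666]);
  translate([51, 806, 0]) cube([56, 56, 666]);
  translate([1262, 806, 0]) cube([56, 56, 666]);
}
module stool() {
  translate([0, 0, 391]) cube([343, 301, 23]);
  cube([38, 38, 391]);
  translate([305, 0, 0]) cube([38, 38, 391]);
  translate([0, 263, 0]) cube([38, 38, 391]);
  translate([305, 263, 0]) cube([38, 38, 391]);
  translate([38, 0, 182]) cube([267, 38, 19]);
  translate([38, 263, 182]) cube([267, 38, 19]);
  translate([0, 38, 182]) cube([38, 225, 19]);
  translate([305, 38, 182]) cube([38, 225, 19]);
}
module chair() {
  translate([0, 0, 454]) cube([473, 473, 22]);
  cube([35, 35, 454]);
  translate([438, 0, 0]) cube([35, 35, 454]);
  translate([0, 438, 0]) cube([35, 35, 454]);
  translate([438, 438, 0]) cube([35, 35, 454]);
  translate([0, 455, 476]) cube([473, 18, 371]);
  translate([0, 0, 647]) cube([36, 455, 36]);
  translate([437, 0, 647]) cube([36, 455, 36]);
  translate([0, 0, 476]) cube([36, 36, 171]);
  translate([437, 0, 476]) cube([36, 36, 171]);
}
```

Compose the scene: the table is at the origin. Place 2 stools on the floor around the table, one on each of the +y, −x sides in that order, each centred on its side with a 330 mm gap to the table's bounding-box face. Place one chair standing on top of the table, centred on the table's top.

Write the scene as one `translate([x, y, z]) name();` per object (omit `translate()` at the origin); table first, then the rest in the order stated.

table();
translate([513, 1243, 0]) stool();
translate([-673, 306, 0]) stool();
translate([448, 220, 708]) chair();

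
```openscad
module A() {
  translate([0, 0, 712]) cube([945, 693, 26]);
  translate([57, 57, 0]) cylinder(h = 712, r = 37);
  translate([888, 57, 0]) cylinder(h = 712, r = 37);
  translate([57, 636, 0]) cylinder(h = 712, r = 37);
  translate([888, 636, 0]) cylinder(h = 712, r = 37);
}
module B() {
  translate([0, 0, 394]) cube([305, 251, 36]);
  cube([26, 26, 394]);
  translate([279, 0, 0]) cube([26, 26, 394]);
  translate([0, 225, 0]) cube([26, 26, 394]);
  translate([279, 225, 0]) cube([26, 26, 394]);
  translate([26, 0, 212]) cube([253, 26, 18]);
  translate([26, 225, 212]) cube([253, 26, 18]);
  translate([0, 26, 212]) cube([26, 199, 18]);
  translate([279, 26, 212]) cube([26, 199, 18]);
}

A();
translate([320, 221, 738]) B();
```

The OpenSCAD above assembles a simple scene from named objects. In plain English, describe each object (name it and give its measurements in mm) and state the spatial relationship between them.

A is a table: top 945 mm (x) × 693 mm (y), 26 mm thick, upper face at z = 738 mm, on four round legs of 74 mm diameter, each leg's bounding box inset 20 mm from the nearest pair of top edges, running from z = 0 to the bottom of the top.

B is a simple wooden stool: a rectangular seat 305 mm (x) by 251 mm (y), 36 mm thick, top face at z = 430 mm, on four square legs, each 26×26 mm in cross-section. The legs rest on z = 0, each flush with a corner of the seat. Four stretchers, 26 mm wide and 18 mm tall, connect adjacent legs with their undersides at z = 212 mm, each running between the inner faces of the legs it joins and aligned with the legs' outer faces on the other axis.

The stool is on top of the table, centred.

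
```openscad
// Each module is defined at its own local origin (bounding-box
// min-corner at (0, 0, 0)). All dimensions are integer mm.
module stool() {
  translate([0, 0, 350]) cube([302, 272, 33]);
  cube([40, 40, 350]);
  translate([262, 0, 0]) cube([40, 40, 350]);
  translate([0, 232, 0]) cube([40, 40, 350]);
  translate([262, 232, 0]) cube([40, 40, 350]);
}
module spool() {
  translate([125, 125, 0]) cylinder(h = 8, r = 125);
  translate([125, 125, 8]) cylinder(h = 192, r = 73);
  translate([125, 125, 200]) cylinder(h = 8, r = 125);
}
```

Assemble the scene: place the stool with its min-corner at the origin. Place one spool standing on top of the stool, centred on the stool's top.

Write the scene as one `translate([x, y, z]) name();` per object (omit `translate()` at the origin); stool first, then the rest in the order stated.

stool();
translate([26, 11, 383]) spool();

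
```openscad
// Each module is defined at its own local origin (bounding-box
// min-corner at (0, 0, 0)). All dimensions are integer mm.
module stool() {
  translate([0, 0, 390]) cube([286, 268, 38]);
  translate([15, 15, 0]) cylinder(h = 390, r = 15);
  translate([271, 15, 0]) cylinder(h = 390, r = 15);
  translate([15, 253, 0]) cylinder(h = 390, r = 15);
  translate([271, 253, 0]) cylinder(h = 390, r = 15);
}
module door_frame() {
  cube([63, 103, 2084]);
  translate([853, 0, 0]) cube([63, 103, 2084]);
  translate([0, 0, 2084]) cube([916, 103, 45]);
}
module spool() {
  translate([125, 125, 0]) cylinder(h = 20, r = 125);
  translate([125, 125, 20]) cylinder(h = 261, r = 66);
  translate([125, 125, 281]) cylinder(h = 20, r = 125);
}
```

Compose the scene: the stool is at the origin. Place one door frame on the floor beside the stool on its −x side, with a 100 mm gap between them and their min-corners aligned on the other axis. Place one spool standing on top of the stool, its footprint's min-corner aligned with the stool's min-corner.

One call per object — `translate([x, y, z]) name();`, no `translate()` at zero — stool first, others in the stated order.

stool();
translate([-1016, 0, 0]) door_frame();
translate([0, 0, 428]) spool();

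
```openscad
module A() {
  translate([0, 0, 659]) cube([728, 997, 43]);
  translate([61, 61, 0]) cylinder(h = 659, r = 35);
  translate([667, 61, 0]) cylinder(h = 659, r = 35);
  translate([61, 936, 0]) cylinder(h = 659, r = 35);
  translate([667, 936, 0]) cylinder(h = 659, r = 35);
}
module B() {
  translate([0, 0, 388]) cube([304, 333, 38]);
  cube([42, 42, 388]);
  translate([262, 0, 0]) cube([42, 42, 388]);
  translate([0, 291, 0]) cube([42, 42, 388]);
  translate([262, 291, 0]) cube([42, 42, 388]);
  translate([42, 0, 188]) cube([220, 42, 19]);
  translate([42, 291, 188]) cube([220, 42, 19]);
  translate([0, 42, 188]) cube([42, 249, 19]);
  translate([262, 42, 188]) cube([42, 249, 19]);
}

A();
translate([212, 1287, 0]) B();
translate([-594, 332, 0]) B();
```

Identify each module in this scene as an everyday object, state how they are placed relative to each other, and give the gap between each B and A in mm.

Each stool's nearest face is 290 mm from the table's bounding box.

A is a table. B is a stool. Two stools sit around the table at the +y, −x sides. The gap between each stool and the table is 290 mm.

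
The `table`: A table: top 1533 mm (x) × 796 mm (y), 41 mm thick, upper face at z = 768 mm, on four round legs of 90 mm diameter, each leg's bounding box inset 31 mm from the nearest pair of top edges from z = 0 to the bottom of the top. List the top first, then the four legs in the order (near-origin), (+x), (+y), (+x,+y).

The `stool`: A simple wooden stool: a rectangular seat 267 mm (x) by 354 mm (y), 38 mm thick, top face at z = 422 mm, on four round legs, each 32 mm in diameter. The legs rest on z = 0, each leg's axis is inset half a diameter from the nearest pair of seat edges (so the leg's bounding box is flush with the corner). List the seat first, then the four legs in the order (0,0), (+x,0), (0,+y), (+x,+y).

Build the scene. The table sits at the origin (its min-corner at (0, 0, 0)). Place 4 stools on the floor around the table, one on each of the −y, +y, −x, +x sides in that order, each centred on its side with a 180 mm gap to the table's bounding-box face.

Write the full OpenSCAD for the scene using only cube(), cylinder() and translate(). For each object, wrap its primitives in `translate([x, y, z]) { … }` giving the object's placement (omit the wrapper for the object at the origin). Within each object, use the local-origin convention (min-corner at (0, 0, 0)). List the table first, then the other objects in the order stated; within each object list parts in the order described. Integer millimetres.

translate([0, 0, 727]) cube([1533, 796, 41]);
translate([76, 76, 0]) cylinder(h = 727, r = 45);
translate([1457, 76, 0]) cylinder(h = 727, r = 45);
translate([76, 720, 0]) cylinder(h = 727, r = 45);
translate([1457, 720, 0]) cylinder(h = 727, r = 45);
translate([633, -534, 0]) {
  translate([0, 0, 384]) cube([267, 354, 38]);
  translate([16, 16, 0]) cylinder(h = 384, r = 16);
  translate([251, 16, 0]) cylinder(h = 384, r = 16);
  translate([16, 338, 0]) cylinder(h = 384, r = 16);
  translate([251, 338, 0]) cylinder(h = 384, r = 16);
}
translate([633, 976, 0]) {
  translate([0, 0, 384]) cube([267, 354, 38]);
  translate([16, 16, 0]) cylinder(h = 384, r = 16);
  translate([251, 16, 0]) cylinder(h = 384, r = 16);
  translate([16, 338, 0]) cylinder(h = 384, r = 16);
  translate([251, 338, 0]) cylinder(h = 384, r = 16);
}
translate([-447, 221, 0]) {
  translate([0, 0, 384]) cube([267, 354, 38]);
  translate([16, 16, 0]) cylinder(h = 384, r = 16);
  translate([251, 16, 0]) cylinder(h = 384, r = 16);
  translate([16, 338, 0]) cylinder(h = 384, r = 16);
  translate([251, 338, 0]) cylinder(h = 384, r = 16);
}
translate([1713, 221, 0]) {
  translate([0, 0, 384]) cube([267, 354, 38]);
  translate([16, 16, 0]) cylinder(h = 384, r = 16);
  translate([251, 16, 0]) cylinder(h = 384, r = 16);
  translate([16, 338, 0]) cylinder(h = 384, r = 16);
  translate([251, 338, 0]) cylinder(h = 384, r = 16);
}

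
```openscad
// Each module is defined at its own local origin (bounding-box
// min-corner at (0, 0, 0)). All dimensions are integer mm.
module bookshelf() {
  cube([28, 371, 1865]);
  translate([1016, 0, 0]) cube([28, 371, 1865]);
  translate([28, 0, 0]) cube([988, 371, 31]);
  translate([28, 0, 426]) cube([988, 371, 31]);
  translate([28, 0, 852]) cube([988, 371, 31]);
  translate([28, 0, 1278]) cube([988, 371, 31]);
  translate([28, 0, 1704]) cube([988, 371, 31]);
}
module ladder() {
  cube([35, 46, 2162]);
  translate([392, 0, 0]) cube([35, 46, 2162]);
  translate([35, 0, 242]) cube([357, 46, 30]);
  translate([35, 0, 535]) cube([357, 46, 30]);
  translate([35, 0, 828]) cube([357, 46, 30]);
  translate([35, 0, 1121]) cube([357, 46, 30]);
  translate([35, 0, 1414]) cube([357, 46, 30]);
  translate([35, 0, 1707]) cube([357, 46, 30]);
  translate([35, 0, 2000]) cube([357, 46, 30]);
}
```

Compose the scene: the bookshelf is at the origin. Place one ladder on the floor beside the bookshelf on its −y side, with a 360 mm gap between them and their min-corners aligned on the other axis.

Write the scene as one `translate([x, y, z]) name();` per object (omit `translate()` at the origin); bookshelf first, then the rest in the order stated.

bookshelf();
translate([0, -406, 0]) ladder();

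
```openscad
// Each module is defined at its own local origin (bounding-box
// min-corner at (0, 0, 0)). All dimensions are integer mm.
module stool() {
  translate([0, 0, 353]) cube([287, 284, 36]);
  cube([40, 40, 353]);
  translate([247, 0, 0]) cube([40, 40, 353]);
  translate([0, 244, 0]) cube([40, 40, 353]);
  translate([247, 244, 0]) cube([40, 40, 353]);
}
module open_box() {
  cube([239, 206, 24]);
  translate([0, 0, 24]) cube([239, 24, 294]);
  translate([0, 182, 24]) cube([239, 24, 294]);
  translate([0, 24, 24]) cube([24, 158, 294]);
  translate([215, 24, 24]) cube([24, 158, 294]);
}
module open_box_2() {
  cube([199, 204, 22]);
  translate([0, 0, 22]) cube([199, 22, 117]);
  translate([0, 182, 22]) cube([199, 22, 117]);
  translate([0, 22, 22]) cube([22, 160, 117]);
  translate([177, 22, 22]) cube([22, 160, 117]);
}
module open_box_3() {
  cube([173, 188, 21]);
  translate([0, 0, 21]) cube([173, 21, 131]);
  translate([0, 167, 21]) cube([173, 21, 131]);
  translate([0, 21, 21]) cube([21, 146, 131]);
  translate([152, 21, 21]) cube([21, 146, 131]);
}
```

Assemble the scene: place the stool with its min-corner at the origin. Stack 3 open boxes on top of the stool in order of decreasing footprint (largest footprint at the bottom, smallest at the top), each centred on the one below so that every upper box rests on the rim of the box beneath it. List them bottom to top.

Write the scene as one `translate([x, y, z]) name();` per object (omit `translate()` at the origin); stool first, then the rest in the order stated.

stool();
translate([24, 39, 389]) open_box();
translate([44, 40, 707]) open_box_2();
translate([57, 48, 846]) open_box_3();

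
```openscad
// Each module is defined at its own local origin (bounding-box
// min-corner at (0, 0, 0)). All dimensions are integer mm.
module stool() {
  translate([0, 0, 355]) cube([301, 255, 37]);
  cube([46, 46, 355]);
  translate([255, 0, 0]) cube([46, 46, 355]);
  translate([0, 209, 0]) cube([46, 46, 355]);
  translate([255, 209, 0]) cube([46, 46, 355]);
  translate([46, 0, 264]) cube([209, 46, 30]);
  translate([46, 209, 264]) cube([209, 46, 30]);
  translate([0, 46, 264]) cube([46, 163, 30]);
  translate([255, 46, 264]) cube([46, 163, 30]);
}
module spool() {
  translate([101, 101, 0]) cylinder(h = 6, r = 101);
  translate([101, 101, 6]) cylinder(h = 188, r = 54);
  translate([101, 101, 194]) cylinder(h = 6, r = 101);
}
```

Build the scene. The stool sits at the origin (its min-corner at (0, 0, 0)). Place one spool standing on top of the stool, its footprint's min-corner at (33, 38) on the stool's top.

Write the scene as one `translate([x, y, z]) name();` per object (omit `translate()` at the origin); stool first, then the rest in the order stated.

stool();
translate([33, 38, 392]) spool();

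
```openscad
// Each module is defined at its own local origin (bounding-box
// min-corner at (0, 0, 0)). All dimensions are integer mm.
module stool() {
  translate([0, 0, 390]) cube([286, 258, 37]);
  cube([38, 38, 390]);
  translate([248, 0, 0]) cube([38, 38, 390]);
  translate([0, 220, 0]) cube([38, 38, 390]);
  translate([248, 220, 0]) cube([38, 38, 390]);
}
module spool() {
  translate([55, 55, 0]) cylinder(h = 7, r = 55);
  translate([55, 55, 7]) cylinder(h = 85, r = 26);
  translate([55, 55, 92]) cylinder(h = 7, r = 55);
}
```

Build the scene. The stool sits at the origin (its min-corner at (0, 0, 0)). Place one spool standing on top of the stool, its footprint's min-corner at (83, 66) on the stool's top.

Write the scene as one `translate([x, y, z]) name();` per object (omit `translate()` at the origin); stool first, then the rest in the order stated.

stool();
translate([83, 66, 427]) spool();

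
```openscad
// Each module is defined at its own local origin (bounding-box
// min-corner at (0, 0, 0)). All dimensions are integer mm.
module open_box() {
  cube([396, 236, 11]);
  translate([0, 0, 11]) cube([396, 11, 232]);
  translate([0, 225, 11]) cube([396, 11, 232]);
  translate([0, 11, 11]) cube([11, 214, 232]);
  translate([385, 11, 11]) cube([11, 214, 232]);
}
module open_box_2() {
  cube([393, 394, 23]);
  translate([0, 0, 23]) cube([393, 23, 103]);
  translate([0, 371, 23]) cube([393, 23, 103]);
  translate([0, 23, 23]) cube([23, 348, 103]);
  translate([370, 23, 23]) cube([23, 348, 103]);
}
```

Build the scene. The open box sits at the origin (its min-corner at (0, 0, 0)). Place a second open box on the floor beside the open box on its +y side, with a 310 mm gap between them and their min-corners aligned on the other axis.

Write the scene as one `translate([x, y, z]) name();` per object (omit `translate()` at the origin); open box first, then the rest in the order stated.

open_box();
translate([0, 546, 0]) open_box_2();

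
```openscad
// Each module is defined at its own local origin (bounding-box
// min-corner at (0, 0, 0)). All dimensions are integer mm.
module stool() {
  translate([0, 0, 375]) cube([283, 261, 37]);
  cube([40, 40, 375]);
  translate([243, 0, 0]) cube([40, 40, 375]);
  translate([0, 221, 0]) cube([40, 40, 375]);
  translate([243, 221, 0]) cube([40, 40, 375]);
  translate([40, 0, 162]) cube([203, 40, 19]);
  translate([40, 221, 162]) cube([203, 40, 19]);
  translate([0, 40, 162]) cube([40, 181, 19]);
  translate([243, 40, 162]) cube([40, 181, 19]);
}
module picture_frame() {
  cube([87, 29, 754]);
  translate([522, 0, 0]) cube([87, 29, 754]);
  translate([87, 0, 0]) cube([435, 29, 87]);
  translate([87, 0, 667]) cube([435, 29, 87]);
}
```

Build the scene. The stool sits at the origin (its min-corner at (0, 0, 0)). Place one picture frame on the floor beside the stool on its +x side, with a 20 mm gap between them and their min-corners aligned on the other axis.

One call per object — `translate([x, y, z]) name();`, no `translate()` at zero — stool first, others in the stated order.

stool();
translate([303, 0, 0]) picture_frame();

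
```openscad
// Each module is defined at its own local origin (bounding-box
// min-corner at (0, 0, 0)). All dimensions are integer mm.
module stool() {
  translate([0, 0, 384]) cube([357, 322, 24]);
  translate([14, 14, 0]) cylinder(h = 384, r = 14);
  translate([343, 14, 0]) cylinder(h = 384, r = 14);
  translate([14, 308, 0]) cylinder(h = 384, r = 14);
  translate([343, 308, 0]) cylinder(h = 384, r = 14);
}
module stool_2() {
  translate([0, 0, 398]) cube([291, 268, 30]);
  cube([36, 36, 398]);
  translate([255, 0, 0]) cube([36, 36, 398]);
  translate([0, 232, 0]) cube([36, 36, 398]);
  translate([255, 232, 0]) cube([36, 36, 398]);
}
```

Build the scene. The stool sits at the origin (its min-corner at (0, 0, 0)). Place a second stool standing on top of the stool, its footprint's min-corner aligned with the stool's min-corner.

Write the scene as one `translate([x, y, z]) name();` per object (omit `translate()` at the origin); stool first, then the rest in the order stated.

stool();
translate([0, 0, 408]) stool_2();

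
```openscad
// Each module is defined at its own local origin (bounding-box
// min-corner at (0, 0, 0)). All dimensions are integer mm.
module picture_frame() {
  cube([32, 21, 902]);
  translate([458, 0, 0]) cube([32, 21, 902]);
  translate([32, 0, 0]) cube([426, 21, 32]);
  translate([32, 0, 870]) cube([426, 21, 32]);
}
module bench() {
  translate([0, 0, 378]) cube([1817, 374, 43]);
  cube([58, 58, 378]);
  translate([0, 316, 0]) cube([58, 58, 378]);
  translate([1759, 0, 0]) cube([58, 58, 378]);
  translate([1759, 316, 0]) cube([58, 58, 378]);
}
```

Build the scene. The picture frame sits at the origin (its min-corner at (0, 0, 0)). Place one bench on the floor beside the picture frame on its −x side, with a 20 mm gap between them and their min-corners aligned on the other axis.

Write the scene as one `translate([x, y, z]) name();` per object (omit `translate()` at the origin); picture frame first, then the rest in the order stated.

picture_frame();
translate([-1837, 0, 0]) bench();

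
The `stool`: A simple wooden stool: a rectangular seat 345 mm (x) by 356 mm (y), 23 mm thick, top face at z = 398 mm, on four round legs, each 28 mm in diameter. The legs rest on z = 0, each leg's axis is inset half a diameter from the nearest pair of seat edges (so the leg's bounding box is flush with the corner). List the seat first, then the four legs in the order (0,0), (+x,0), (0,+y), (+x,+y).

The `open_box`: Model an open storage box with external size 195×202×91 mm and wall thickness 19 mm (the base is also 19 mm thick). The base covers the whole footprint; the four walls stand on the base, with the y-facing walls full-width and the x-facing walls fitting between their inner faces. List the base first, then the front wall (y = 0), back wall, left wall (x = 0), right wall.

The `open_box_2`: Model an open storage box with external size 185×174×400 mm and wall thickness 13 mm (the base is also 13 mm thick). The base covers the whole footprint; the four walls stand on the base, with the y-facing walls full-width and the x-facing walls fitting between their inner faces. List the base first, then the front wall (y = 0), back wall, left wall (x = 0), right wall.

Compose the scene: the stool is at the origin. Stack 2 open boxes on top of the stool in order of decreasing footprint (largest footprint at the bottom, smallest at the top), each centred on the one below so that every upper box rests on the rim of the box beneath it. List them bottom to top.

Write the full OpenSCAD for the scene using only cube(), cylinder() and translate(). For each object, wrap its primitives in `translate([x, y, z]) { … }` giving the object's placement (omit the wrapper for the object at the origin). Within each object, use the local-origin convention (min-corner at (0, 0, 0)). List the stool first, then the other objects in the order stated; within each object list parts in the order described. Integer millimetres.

translate([0, 0, 375]) cube([345, 356, 23]);
translate([14, 14, 0]) cylinder(h = 375, r = 14);
translate([331, 14, 0]) cylinder(h = 375, r = 14);
translate([14, 342, 0]) cylinder(h = 375, r = 14);
translate([331, 342, 0]) cylinder(h = 375, r = 14);
translate([75, 77, 398]) {
  cube([195, 202, 19]);
  translate([0, 0, 19]) cube([195, 19, 72]);
  translate([0, 183, 19]) cube([195, 19, 72]);
  translate([0, 19, 19]) cube([19, 164, 72]);
  translate([176, 19, 19]) cube([19, 164, 72]);
}
translate([80, 91, 489]) {
  cube([185, 174, 13]);
  translate([0, 0, 13]) cube([185, 13, 387]);
  translate([0, 161, 13]) cube([185, 13, 387]);
  translate([0, 13, 13]) cube([13, 148, 387]);
  translate([172, 13, 13]) cube([13, 148, 387]);
}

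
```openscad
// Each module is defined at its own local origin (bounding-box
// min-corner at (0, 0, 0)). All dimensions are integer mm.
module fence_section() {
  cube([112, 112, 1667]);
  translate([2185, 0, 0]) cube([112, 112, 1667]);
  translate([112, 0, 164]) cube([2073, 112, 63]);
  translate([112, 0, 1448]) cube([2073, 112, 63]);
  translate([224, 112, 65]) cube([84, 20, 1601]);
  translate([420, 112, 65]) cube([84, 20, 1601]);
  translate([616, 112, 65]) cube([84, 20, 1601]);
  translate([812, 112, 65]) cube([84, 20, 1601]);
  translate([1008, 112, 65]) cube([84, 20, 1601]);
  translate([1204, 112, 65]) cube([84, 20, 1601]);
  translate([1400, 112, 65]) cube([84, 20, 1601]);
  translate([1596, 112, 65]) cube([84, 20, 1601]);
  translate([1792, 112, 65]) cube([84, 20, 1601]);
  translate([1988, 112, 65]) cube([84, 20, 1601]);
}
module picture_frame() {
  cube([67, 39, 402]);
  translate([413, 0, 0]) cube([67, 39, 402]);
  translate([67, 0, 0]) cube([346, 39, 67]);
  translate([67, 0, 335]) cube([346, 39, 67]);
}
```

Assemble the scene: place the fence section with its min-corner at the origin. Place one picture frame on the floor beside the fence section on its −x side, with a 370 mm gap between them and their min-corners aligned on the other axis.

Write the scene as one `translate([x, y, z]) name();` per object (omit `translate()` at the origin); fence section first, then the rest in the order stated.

fence_section();
translate([-850, 0, 0]) picture_frame();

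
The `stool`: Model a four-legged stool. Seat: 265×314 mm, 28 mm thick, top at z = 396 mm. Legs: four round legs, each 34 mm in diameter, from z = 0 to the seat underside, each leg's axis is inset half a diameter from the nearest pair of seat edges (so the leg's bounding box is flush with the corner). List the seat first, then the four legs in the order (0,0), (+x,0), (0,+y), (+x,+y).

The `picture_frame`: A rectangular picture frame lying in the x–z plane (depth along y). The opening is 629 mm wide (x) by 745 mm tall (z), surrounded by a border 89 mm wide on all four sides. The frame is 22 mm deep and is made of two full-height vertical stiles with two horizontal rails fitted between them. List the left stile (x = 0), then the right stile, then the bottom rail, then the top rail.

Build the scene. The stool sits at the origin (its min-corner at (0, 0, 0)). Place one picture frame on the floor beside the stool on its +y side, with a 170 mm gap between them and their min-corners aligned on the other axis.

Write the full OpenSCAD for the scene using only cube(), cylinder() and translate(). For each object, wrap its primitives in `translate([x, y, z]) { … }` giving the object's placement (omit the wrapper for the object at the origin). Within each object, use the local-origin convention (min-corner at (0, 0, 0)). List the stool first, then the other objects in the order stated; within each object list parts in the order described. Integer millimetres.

translate([0, 0, 368]) cube([265, 314, 28]);
translate([17, 17, 0]) cylinder(h = 368, r = 17);
translate([248, 17, 0]) cylinder(h = 368, r = 17);
translate([17, 297, 0]) cylinder(h = 368, r = 17);
translate([248, 297, 0]) cylinder(h = 368, r = 17);
translate([0, 484, 0]) {
  cube([89, 22, 923]);
  translate([718, 0, 0]) cube([89, 22, 923]);
  translate([89, 0, 0]) cube([629, 22, 89]);
  translate([89, 0, 834]) cube([629, 22, 89]);
}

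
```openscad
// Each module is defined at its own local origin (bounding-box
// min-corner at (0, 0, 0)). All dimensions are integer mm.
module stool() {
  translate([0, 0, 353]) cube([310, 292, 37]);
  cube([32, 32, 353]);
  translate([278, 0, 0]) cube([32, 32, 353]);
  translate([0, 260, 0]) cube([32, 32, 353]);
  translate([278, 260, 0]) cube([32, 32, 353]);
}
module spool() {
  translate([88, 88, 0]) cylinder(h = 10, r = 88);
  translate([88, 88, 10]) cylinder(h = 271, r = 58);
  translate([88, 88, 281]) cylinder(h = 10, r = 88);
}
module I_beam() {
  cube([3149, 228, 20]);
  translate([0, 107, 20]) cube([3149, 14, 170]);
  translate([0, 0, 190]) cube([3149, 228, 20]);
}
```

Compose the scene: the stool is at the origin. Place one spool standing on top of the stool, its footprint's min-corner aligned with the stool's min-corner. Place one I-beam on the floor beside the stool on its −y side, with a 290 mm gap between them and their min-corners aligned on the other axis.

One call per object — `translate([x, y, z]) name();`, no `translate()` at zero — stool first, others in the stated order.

stool();
translate([0, 0, 390]) spool();
translate([0, -518, 0]) I_beam();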